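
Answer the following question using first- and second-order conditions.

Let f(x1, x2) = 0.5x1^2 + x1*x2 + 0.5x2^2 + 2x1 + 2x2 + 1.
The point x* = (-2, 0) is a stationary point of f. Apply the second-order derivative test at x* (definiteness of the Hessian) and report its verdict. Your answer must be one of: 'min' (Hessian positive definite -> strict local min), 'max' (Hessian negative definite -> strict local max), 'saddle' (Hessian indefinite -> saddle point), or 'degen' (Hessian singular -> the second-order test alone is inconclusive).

Compute the Hessian H = grad^2 f:
  H = [[1, 1], [1, 1]]
Verify stationarity: grad f(x*) = H x* + g = (0, 0).
Eigenvalues of H: 0, 2.
H has a zero eigenvalue (singular; positive semidefinite but not definite), so H is neither positive definite, negative definite, nor indefinite. The second-order test alone is inconclusive -> degen.
(Indeed, f is constant along the null direction of H through x*, so x* is not a strict local extremum.)

degen


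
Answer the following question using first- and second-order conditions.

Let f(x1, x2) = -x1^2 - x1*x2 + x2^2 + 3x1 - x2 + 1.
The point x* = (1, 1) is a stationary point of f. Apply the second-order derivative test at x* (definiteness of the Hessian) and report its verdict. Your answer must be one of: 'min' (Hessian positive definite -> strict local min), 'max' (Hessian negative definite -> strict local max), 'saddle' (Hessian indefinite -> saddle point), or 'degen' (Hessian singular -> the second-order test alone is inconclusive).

Compute the Hessian H = grad^2 f:
  H = [[-2, -1], [-1, 2]]
Verify stationarity: grad f(x*) = H x* + g = (0, 0).
Eigenvalues of H: -2.2361, 2.2361.
Eigenvalues have mixed signs, so H is indefinite -> x* is a saddle point.

saddle


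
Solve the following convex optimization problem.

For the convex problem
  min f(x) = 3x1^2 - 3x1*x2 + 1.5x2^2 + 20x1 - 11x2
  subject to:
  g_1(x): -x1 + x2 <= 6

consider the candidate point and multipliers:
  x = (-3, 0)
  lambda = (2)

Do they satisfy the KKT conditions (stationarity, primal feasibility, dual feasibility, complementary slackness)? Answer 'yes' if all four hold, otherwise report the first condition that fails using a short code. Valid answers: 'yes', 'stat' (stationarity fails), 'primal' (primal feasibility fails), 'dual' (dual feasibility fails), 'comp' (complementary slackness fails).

Gradient of f: grad f(x) = Q x + c = (2, -2)
Constraint values g_i(x) = a_i^T x - b_i:
  g_1((-3, 0)) = -3
Stationarity residual: grad f(x) + sum_i lambda_i a_i = (0, 0)
  -> stationarity OK
Primal feasibility (all g_i <= 0): OK
Dual feasibility (all lambda_i >= 0): OK
Complementary slackness (lambda_i * g_i(x) = 0 for all i): FAILS

Verdict: the first failing condition is complementary_slackness -> comp.

comp


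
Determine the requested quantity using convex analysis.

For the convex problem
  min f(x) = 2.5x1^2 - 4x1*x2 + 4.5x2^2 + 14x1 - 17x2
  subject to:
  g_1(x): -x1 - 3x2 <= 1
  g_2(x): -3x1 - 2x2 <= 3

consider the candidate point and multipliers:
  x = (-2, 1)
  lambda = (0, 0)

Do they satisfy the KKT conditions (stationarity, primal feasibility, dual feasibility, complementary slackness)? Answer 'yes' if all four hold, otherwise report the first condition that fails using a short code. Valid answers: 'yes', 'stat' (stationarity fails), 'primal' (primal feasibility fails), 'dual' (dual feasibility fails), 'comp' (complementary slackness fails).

Gradient of f: grad f(x) = Q x + c = (0, 0)
Constraint values g_i(x) = a_i^T x - b_i:
  g_1((-2, 1)) = -2
  g_2((-2, 1)) = 1
Stationarity residual: grad f(x) + sum_i lambda_i a_i = (0, 0)
  -> stationarity OK
Primal feasibility (all g_i <= 0): FAILS
Dual feasibility (all lambda_i >= 0): OK
Complementary slackness (lambda_i * g_i(x) = 0 for all i): OK

Verdict: the first failing condition is primal_feasibility -> primal.

primal


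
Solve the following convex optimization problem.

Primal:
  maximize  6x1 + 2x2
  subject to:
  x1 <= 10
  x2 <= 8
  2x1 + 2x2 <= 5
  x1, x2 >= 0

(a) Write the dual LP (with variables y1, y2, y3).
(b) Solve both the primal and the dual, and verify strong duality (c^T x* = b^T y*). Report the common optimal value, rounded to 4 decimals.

The standard primal-dual pair for 'max c^T x s.t. A x <= b, x >= 0' is:
  Dual:  min b^T y  s.t.  A^T y >= c,  y >= 0.

So the dual LP is:
  minimize  10y1 + 8y2 + 5y3
  subject to:
    y1 + 2y3 >= 6
    y2 + 2y3 >= 2
    y1, y2, y3 >= 0

Solving the primal: x* = (2.5, 0).
  primal value c^T x* = 15.
Solving the dual: y* = (0, 0, 3).
  dual value b^T y* = 15.
Strong duality: c^T x* = b^T y*. Confirmed.

15


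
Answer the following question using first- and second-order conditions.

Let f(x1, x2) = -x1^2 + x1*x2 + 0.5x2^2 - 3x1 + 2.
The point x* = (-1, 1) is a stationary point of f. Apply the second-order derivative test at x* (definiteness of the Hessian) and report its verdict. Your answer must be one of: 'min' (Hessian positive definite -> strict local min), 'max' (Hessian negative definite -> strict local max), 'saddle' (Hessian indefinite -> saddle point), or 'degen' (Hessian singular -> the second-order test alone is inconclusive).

Compute the Hessian H = grad^2 f:
  H = [[-2, 1], [1, 1]]
Verify stationarity: grad f(x*) = H x* + g = (0, 0).
Eigenvalues of H: -2.3028, 1.3028.
Eigenvalues have mixed signs, so H is indefinite -> x* is a saddle point.

saddle


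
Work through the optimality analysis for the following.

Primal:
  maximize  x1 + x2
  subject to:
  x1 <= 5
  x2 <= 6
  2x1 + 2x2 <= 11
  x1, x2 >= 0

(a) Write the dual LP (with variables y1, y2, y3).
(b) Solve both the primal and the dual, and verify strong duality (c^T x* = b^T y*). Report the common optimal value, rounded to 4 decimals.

The standard primal-dual pair for 'max c^T x s.t. A x <= b, x >= 0' is:
  Dual:  min b^T y  s.t.  A^T y >= c,  y >= 0.

So the dual LP is:
  minimize  5y1 + 6y2 + 11y3
  subject to:
    y1 + 2y3 >= 1
    y2 + 2y3 >= 1
    y1, y2, y3 >= 0

Solving the primal: x* = (0, 5.5).
  primal value c^T x* = 5.5.
Solving the dual: y* = (0, 0, 0.5).
  dual value b^T y* = 5.5.
Strong duality: c^T x* = b^T y*. Confirmed.

5.5


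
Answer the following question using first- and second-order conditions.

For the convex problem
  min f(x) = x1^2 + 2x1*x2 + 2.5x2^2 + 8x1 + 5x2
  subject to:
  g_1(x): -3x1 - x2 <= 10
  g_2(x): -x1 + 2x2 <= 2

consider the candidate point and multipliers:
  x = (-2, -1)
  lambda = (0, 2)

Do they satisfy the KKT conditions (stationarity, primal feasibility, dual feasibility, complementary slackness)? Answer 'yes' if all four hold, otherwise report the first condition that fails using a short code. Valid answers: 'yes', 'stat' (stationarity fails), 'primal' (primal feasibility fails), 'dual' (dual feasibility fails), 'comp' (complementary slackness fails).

Gradient of f: grad f(x) = Q x + c = (2, -4)
Constraint values g_i(x) = a_i^T x - b_i:
  g_1((-2, -1)) = -3
  g_2((-2, -1)) = -2
Stationarity residual: grad f(x) + sum_i lambda_i a_i = (0, 0)
  -> stationarity OK
Primal feasibility (all g_i <= 0): OK
Dual feasibility (all lambda_i >= 0): OK
Complementary slackness (lambda_i * g_i(x) = 0 for all i): FAILS

Verdict: the first failing condition is complementary_slackness -> comp.

comp


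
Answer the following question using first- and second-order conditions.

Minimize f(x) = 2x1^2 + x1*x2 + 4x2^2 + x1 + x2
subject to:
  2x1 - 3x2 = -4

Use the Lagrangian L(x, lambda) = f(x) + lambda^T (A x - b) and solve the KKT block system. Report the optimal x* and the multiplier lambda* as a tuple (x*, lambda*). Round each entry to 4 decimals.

Form the Lagrangian:
  L(x, lambda) = (1/2) x^T Q x + c^T x + lambda^T (A x - b)
Stationarity (grad_x L = 0): Q x + c + A^T lambda = 0.
Primal feasibility: A x = b.

This gives the KKT block system:
  [ Q   A^T ] [ x     ]   [-c ]
  [ A    0  ] [ lambda ] = [ b ]

Solving the linear system:
  x*      = (-1.1375, 0.575)
  lambda* = (1.4875)
  f(x*)   = 2.6937

x* = (-1.1375, 0.575), lambda* = (1.4875)


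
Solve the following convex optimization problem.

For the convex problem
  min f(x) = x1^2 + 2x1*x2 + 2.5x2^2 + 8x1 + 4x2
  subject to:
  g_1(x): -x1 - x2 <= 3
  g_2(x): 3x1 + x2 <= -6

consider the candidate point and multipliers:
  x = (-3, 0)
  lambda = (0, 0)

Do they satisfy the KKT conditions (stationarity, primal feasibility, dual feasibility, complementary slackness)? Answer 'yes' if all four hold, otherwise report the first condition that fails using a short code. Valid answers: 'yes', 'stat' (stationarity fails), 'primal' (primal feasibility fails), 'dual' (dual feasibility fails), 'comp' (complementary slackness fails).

Gradient of f: grad f(x) = Q x + c = (2, -2)
Constraint values g_i(x) = a_i^T x - b_i:
  g_1((-3, 0)) = 0
  g_2((-3, 0)) = -3
Stationarity residual: grad f(x) + sum_i lambda_i a_i = (2, -2)
  -> stationarity FAILS
Primal feasibility (all g_i <= 0): OK
Dual feasibility (all lambda_i >= 0): OK
Complementary slackness (lambda_i * g_i(x) = 0 for all i): OK

Verdict: the first failing condition is stationarity -> stat.

stat


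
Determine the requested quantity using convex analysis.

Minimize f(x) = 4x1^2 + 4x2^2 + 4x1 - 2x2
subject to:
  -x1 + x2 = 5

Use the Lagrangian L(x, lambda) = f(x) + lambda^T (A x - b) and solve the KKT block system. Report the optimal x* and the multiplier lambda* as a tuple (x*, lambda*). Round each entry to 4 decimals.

Form the Lagrangian:
  L(x, lambda) = (1/2) x^T Q x + c^T x + lambda^T (A x - b)
Stationarity (grad_x L = 0): Q x + c + A^T lambda = 0.
Primal feasibility: A x = b.

This gives the KKT block system:
  [ Q   A^T ] [ x     ]   [-c ]
  [ A    0  ] [ lambda ] = [ b ]

Solving the linear system:
  x*      = (-2.625, 2.375)
  lambda* = (-17)
  f(x*)   = 34.875

x* = (-2.625, 2.375), lambda* = (-17)


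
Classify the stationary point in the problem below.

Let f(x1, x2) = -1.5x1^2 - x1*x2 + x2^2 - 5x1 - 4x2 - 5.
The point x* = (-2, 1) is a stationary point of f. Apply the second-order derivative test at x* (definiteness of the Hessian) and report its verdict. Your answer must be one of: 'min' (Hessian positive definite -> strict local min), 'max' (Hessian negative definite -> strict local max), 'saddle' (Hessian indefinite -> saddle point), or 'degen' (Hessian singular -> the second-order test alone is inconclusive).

Compute the Hessian H = grad^2 f:
  H = [[-3, -1], [-1, 2]]
Verify stationarity: grad f(x*) = H x* + g = (0, 0).
Eigenvalues of H: -3.1926, 2.1926.
Eigenvalues have mixed signs, so H is indefinite -> x* is a saddle point.

saddle


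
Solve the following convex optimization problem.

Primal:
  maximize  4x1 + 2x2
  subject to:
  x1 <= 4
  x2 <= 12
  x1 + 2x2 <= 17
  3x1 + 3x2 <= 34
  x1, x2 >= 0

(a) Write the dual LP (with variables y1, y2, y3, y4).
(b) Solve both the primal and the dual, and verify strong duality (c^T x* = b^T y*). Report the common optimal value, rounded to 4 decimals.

The standard primal-dual pair for 'max c^T x s.t. A x <= b, x >= 0' is:
  Dual:  min b^T y  s.t.  A^T y >= c,  y >= 0.

So the dual LP is:
  minimize  4y1 + 12y2 + 17y3 + 34y4
  subject to:
    y1 + y3 + 3y4 >= 4
    y2 + 2y3 + 3y4 >= 2
    y1, y2, y3, y4 >= 0

Solving the primal: x* = (4, 6.5).
  primal value c^T x* = 29.
Solving the dual: y* = (3, 0, 1, 0).
  dual value b^T y* = 29.
Strong duality: c^T x* = b^T y*. Confirmed.

29


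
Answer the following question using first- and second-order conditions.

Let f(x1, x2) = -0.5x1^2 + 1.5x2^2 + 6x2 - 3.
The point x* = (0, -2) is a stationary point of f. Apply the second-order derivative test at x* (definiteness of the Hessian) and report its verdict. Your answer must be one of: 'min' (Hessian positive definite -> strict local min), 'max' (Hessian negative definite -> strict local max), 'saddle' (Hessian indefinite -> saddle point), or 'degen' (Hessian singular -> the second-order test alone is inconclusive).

Compute the Hessian H = grad^2 f:
  H = [[-1, 0], [0, 3]]
Verify stationarity: grad f(x*) = H x* + g = (0, 0).
Eigenvalues of H: -1, 3.
Eigenvalues have mixed signs, so H is indefinite -> x* is a saddle point.

saddle


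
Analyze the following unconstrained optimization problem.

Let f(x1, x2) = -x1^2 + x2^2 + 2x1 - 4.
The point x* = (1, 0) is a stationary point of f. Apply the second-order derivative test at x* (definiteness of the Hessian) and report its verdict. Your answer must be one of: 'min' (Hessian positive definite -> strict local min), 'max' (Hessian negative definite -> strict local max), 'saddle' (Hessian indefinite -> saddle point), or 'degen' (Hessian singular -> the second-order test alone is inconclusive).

Compute the Hessian H = grad^2 f:
  H = [[-2, 0], [0, 2]]
Verify stationarity: grad f(x*) = H x* + g = (0, 0).
Eigenvalues of H: -2, 2.
Eigenvalues have mixed signs, so H is indefinite -> x* is a saddle point.

saddle


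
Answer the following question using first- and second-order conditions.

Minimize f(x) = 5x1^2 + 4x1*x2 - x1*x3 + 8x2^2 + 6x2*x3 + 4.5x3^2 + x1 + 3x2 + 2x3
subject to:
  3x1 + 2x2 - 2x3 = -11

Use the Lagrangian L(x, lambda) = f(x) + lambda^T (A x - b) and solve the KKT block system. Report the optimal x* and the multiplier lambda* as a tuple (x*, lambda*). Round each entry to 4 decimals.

Form the Lagrangian:
  L(x, lambda) = (1/2) x^T Q x + c^T x + lambda^T (A x - b)
Stationarity (grad_x L = 0): Q x + c + A^T lambda = 0.
Primal feasibility: A x = b.

This gives the KKT block system:
  [ Q   A^T ] [ x     ]   [-c ]
  [ A    0  ] [ lambda ] = [ b ]

Solving the linear system:
  x*      = (-1.2863, -1.4784, 2.0922)
  lambda* = (6.6229)
  f(x*)   = 35.6575

x* = (-1.2863, -1.4784, 2.0922), lambda* = (6.6229)


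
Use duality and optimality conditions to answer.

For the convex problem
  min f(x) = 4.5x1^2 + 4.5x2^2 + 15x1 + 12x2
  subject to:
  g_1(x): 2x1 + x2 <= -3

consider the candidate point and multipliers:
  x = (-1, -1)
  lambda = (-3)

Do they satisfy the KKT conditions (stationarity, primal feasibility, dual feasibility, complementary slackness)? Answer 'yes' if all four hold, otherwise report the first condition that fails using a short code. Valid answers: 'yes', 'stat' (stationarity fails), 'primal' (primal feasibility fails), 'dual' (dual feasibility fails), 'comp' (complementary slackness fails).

Gradient of f: grad f(x) = Q x + c = (6, 3)
Constraint values g_i(x) = a_i^T x - b_i:
  g_1((-1, -1)) = 0
Stationarity residual: grad f(x) + sum_i lambda_i a_i = (0, 0)
  -> stationarity OK
Primal feasibility (all g_i <= 0): OK
Dual feasibility (all lambda_i >= 0): FAILS
Complementary slackness (lambda_i * g_i(x) = 0 for all i): OK

Verdict: the first failing condition is dual_feasibility -> dual.

dual


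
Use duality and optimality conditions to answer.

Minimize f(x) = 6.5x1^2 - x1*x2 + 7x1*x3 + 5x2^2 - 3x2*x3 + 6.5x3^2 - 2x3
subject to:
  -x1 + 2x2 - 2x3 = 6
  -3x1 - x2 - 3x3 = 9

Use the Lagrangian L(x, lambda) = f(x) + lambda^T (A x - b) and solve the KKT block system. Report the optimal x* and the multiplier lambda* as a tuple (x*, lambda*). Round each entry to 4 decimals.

Form the Lagrangian:
  L(x, lambda) = (1/2) x^T Q x + c^T x + lambda^T (A x - b)
Stationarity (grad_x L = 0): Q x + c + A^T lambda = 0.
Primal feasibility: A x = b.

This gives the KKT block system:
  [ Q   A^T ] [ x     ]   [-c ]
  [ A    0  ] [ lambda ] = [ b ]

Solving the linear system:
  x*      = (-1.056, 0.396, -2.076)
  lambda* = (-8.9125, -6.5811)
  f(x*)   = 58.4283

x* = (-1.056, 0.396, -2.076), lambda* = (-8.9125, -6.5811)


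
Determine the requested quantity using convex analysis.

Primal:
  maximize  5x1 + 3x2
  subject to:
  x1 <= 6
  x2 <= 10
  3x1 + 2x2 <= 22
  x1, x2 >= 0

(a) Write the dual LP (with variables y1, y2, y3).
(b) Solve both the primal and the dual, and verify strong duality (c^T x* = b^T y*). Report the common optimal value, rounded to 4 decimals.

The standard primal-dual pair for 'max c^T x s.t. A x <= b, x >= 0' is:
  Dual:  min b^T y  s.t.  A^T y >= c,  y >= 0.

So the dual LP is:
  minimize  6y1 + 10y2 + 22y3
  subject to:
    y1 + 3y3 >= 5
    y2 + 2y3 >= 3
    y1, y2, y3 >= 0

Solving the primal: x* = (6, 2).
  primal value c^T x* = 36.
Solving the dual: y* = (0.5, 0, 1.5).
  dual value b^T y* = 36.
Strong duality: c^T x* = b^T y*. Confirmed.

36


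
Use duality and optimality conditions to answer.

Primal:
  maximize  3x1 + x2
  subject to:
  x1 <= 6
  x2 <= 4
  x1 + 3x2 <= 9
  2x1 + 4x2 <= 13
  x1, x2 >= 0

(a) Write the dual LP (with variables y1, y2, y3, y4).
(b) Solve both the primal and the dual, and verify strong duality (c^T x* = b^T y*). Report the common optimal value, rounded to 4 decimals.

The standard primal-dual pair for 'max c^T x s.t. A x <= b, x >= 0' is:
  Dual:  min b^T y  s.t.  A^T y >= c,  y >= 0.

So the dual LP is:
  minimize  6y1 + 4y2 + 9y3 + 13y4
  subject to:
    y1 + y3 + 2y4 >= 3
    y2 + 3y3 + 4y4 >= 1
    y1, y2, y3, y4 >= 0

Solving the primal: x* = (6, 0.25).
  primal value c^T x* = 18.25.
Solving the dual: y* = (2.5, 0, 0, 0.25).
  dual value b^T y* = 18.25.
Strong duality: c^T x* = b^T y*. Confirmed.

18.25


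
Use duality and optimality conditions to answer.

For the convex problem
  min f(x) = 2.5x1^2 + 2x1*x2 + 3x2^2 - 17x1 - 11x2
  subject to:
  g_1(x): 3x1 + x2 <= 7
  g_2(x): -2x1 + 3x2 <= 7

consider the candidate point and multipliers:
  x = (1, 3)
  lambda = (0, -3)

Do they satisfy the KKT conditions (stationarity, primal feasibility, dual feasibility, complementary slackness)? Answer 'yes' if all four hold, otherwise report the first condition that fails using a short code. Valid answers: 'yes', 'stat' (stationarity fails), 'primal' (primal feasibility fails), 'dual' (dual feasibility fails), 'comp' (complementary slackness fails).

Gradient of f: grad f(x) = Q x + c = (-6, 9)
Constraint values g_i(x) = a_i^T x - b_i:
  g_1((1, 3)) = -1
  g_2((1, 3)) = 0
Stationarity residual: grad f(x) + sum_i lambda_i a_i = (0, 0)
  -> stationarity OK
Primal feasibility (all g_i <= 0): OK
Dual feasibility (all lambda_i >= 0): FAILS
Complementary slackness (lambda_i * g_i(x) = 0 for all i): OK

Verdict: the first failing condition is dual_feasibility -> dual.

dual


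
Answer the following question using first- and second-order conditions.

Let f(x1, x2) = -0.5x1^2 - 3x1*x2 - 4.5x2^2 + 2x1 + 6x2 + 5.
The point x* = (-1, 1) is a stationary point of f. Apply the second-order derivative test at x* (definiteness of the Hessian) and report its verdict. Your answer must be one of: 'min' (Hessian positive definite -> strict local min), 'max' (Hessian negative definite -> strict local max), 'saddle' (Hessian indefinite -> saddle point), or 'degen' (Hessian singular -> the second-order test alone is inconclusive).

Compute the Hessian H = grad^2 f:
  H = [[-1, -3], [-3, -9]]
Verify stationarity: grad f(x*) = H x* + g = (0, 0).
Eigenvalues of H: -10, 0.
H has a zero eigenvalue (singular; negative semidefinite but not definite), so H is neither positive definite, negative definite, nor indefinite. The second-order test alone is inconclusive -> degen.
(Indeed, f is constant along the null direction of H through x*, so x* is not a strict local extremum.)

degen


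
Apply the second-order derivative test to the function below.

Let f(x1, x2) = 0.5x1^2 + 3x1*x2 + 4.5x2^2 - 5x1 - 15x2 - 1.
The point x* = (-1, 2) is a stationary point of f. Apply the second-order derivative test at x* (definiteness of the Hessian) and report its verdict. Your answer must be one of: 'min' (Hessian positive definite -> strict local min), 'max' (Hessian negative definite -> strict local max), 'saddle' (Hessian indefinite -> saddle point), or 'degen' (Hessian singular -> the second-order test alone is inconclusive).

Compute the Hessian H = grad^2 f:
  H = [[1, 3], [3, 9]]
Verify stationarity: grad f(x*) = H x* + g = (0, 0).
Eigenvalues of H: 0, 10.
H has a zero eigenvalue (singular; positive semidefinite but not definite), so H is neither positive definite, negative definite, nor indefinite. The second-order test alone is inconclusive -> degen.
(Indeed, f is constant along the null direction of H through x*, so x* is not a strict local extremum.)

degen


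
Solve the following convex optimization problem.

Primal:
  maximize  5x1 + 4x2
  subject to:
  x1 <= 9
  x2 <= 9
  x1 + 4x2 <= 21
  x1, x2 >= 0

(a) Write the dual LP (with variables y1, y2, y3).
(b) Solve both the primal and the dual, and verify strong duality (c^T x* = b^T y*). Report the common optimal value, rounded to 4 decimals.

The standard primal-dual pair for 'max c^T x s.t. A x <= b, x >= 0' is:
  Dual:  min b^T y  s.t.  A^T y >= c,  y >= 0.

So the dual LP is:
  minimize  9y1 + 9y2 + 21y3
  subject to:
    y1 + y3 >= 5
    y2 + 4y3 >= 4
    y1, y2, y3 >= 0

Solving the primal: x* = (9, 3).
  primal value c^T x* = 57.
Solving the dual: y* = (4, 0, 1).
  dual value b^T y* = 57.
Strong duality: c^T x* = b^T y*. Confirmed.

57


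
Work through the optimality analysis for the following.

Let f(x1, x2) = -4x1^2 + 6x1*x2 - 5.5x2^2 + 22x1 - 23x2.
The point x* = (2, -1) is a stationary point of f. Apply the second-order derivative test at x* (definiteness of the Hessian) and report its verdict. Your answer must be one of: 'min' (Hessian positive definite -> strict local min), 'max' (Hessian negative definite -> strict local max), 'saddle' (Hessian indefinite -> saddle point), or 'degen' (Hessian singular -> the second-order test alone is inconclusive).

Compute the Hessian H = grad^2 f:
  H = [[-8, 6], [6, -11]]
Verify stationarity: grad f(x*) = H x* + g = (0, 0).
Eigenvalues of H: -15.6847, -3.3153.
Both eigenvalues < 0, so H is negative definite -> x* is a strict local max.

max


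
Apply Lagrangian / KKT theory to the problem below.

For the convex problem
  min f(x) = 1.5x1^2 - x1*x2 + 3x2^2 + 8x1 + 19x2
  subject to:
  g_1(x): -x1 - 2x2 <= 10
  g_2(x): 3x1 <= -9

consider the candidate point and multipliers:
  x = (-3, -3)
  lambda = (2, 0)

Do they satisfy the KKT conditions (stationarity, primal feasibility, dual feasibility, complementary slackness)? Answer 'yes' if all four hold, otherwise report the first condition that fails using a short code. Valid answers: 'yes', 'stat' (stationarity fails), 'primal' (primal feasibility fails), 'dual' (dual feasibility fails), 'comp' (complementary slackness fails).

Gradient of f: grad f(x) = Q x + c = (2, 4)
Constraint values g_i(x) = a_i^T x - b_i:
  g_1((-3, -3)) = -1
  g_2((-3, -3)) = 0
Stationarity residual: grad f(x) + sum_i lambda_i a_i = (0, 0)
  -> stationarity OK
Primal feasibility (all g_i <= 0): OK
Dual feasibility (all lambda_i >= 0): OK
Complementary slackness (lambda_i * g_i(x) = 0 for all i): FAILS

Verdict: the first failing condition is complementary_slackness -> comp.

comp


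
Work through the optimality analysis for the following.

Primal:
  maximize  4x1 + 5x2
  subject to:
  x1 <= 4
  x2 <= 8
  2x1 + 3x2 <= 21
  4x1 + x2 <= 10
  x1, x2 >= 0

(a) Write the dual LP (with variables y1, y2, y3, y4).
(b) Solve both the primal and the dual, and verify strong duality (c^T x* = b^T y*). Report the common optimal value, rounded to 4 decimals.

The standard primal-dual pair for 'max c^T x s.t. A x <= b, x >= 0' is:
  Dual:  min b^T y  s.t.  A^T y >= c,  y >= 0.

So the dual LP is:
  minimize  4y1 + 8y2 + 21y3 + 10y4
  subject to:
    y1 + 2y3 + 4y4 >= 4
    y2 + 3y3 + y4 >= 5
    y1, y2, y3, y4 >= 0

Solving the primal: x* = (0.9, 6.4).
  primal value c^T x* = 35.6.
Solving the dual: y* = (0, 0, 1.6, 0.2).
  dual value b^T y* = 35.6.
Strong duality: c^T x* = b^T y*. Confirmed.

35.6


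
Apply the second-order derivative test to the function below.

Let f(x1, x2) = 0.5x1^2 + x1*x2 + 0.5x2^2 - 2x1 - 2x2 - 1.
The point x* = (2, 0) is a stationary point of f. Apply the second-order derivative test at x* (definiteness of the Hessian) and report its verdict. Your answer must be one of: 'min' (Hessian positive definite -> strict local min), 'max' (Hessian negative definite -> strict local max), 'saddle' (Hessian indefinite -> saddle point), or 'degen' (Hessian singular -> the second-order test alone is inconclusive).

Compute the Hessian H = grad^2 f:
  H = [[1, 1], [1, 1]]
Verify stationarity: grad f(x*) = H x* + g = (0, 0).
Eigenvalues of H: 0, 2.
H has a zero eigenvalue (singular; positive semidefinite but not definite), so H is neither positive definite, negative definite, nor indefinite. The second-order test alone is inconclusive -> degen.
(Indeed, f is constant along the null direction of H through x*, so x* is not a strict local extremum.)

degen


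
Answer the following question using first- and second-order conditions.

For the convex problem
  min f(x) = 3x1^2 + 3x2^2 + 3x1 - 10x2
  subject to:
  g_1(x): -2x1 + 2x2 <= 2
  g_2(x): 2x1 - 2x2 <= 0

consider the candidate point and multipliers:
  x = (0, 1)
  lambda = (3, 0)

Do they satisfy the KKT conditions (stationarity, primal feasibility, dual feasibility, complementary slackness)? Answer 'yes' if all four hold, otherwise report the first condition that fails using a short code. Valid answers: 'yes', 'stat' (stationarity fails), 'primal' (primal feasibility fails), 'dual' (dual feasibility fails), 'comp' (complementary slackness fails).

Gradient of f: grad f(x) = Q x + c = (3, -4)
Constraint values g_i(x) = a_i^T x - b_i:
  g_1((0, 1)) = 0
  g_2((0, 1)) = -2
Stationarity residual: grad f(x) + sum_i lambda_i a_i = (-3, 2)
  -> stationarity FAILS
Primal feasibility (all g_i <= 0): OK
Dual feasibility (all lambda_i >= 0): OK
Complementary slackness (lambda_i * g_i(x) = 0 for all i): OK

Verdict: the first failing condition is stationarity -> stat.

stat


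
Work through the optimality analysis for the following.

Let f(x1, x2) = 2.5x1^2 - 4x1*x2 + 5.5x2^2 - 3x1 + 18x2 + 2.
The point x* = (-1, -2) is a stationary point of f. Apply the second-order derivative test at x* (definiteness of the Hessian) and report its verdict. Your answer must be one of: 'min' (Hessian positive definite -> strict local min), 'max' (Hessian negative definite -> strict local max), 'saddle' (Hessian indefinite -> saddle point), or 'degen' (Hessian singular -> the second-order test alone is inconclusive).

Compute the Hessian H = grad^2 f:
  H = [[5, -4], [-4, 11]]
Verify stationarity: grad f(x*) = H x* + g = (0, 0).
Eigenvalues of H: 3, 13.
Both eigenvalues > 0, so H is positive definite -> x* is a strict local min.

min


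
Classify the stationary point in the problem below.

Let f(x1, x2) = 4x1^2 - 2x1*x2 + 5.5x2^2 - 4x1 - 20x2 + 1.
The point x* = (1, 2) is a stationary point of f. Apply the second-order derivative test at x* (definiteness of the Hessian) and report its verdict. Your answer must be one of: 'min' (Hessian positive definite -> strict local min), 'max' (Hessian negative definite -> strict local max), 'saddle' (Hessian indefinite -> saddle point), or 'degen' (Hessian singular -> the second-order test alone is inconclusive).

Compute the Hessian H = grad^2 f:
  H = [[8, -2], [-2, 11]]
Verify stationarity: grad f(x*) = H x* + g = (0, 0).
Eigenvalues of H: 7, 12.
Both eigenvalues > 0, so H is positive definite -> x* is a strict local min.

min


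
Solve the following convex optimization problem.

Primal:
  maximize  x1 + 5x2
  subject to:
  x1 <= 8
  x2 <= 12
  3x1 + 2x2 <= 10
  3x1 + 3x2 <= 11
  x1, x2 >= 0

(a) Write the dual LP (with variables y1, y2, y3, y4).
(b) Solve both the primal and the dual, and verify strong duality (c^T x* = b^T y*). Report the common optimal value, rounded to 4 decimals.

The standard primal-dual pair for 'max c^T x s.t. A x <= b, x >= 0' is:
  Dual:  min b^T y  s.t.  A^T y >= c,  y >= 0.

So the dual LP is:
  minimize  8y1 + 12y2 + 10y3 + 11y4
  subject to:
    y1 + 3y3 + 3y4 >= 1
    y2 + 2y3 + 3y4 >= 5
    y1, y2, y3, y4 >= 0

Solving the primal: x* = (0, 3.6667).
  primal value c^T x* = 18.3333.
Solving the dual: y* = (0, 0, 0, 1.6667).
  dual value b^T y* = 18.3333.
Strong duality: c^T x* = b^T y*. Confirmed.

18.3333


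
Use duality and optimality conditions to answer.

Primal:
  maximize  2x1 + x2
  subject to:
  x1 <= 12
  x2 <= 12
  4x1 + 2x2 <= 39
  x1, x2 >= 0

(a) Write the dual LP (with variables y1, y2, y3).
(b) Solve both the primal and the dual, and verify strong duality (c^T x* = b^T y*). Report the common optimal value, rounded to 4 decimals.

The standard primal-dual pair for 'max c^T x s.t. A x <= b, x >= 0' is:
  Dual:  min b^T y  s.t.  A^T y >= c,  y >= 0.

So the dual LP is:
  minimize  12y1 + 12y2 + 39y3
  subject to:
    y1 + 4y3 >= 2
    y2 + 2y3 >= 1
    y1, y2, y3 >= 0

Solving the primal: x* = (9.75, 0).
  primal value c^T x* = 19.5.
Solving the dual: y* = (0, 0, 0.5).
  dual value b^T y* = 19.5.
Strong duality: c^T x* = b^T y*. Confirmed.

19.5


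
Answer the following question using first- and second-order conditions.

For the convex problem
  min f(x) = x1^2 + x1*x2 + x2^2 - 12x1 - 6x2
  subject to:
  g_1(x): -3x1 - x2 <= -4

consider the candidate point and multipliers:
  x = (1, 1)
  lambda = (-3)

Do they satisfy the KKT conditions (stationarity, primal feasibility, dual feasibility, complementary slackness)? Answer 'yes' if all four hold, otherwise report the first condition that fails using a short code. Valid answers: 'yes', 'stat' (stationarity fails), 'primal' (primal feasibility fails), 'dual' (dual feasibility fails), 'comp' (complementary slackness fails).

Gradient of f: grad f(x) = Q x + c = (-9, -3)
Constraint values g_i(x) = a_i^T x - b_i:
  g_1((1, 1)) = 0
Stationarity residual: grad f(x) + sum_i lambda_i a_i = (0, 0)
  -> stationarity OK
Primal feasibility (all g_i <= 0): OK
Dual feasibility (all lambda_i >= 0): FAILS
Complementary slackness (lambda_i * g_i(x) = 0 for all i): OK

Verdict: the first failing condition is dual_feasibility -> dual.

dual


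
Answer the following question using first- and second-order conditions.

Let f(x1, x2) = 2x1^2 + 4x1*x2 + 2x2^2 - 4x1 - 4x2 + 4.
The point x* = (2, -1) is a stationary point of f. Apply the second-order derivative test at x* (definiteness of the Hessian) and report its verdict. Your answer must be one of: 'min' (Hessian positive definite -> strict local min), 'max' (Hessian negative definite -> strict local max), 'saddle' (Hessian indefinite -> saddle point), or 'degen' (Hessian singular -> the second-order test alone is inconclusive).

Compute the Hessian H = grad^2 f:
  H = [[4, 4], [4, 4]]
Verify stationarity: grad f(x*) = H x* + g = (0, 0).
Eigenvalues of H: 0, 8.
H has a zero eigenvalue (singular; positive semidefinite but not definite), so H is neither positive definite, negative definite, nor indefinite. The second-order test alone is inconclusive -> degen.
(Indeed, f is constant along the null direction of H through x*, so x* is not a strict local extremum.)

degen


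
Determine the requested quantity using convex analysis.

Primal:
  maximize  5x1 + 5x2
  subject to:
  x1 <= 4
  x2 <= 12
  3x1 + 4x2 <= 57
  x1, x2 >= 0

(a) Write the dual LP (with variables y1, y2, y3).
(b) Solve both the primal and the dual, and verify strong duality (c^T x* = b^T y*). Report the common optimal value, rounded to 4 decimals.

The standard primal-dual pair for 'max c^T x s.t. A x <= b, x >= 0' is:
  Dual:  min b^T y  s.t.  A^T y >= c,  y >= 0.

So the dual LP is:
  minimize  4y1 + 12y2 + 57y3
  subject to:
    y1 + 3y3 >= 5
    y2 + 4y3 >= 5
    y1, y2, y3 >= 0

Solving the primal: x* = (4, 11.25).
  primal value c^T x* = 76.25.
Solving the dual: y* = (1.25, 0, 1.25).
  dual value b^T y* = 76.25.
Strong duality: c^T x* = b^T y*. Confirmed.

76.25


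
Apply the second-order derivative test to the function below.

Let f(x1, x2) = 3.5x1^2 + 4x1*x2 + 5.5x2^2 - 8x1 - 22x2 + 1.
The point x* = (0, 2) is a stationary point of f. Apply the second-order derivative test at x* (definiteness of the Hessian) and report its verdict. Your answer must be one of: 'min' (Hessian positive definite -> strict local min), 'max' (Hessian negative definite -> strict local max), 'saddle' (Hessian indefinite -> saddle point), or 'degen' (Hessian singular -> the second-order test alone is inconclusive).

Compute the Hessian H = grad^2 f:
  H = [[7, 4], [4, 11]]
Verify stationarity: grad f(x*) = H x* + g = (0, 0).
Eigenvalues of H: 4.5279, 13.4721.
Both eigenvalues > 0, so H is positive definite -> x* is a strict local min.

min


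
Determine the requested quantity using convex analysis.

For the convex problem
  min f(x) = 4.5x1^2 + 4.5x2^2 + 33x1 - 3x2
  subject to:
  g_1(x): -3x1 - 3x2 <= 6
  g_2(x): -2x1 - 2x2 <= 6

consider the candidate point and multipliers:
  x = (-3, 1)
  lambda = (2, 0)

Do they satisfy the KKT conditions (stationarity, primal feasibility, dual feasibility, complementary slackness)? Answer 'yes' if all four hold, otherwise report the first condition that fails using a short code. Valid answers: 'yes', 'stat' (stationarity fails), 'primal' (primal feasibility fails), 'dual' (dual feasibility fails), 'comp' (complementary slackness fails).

Gradient of f: grad f(x) = Q x + c = (6, 6)
Constraint values g_i(x) = a_i^T x - b_i:
  g_1((-3, 1)) = 0
  g_2((-3, 1)) = -2
Stationarity residual: grad f(x) + sum_i lambda_i a_i = (0, 0)
  -> stationarity OK
Primal feasibility (all g_i <= 0): OK
Dual feasibility (all lambda_i >= 0): OK
Complementary slackness (lambda_i * g_i(x) = 0 for all i): OK

Verdict: yes, KKT holds.

yes


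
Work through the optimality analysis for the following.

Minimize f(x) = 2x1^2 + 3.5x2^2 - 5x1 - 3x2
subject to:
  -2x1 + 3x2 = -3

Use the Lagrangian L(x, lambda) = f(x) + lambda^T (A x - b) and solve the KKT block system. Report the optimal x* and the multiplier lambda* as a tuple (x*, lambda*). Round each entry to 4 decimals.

Form the Lagrangian:
  L(x, lambda) = (1/2) x^T Q x + c^T x + lambda^T (A x - b)
Stationarity (grad_x L = 0): Q x + c + A^T lambda = 0.
Primal feasibility: A x = b.

This gives the KKT block system:
  [ Q   A^T ] [ x     ]   [-c ]
  [ A    0  ] [ lambda ] = [ b ]

Solving the linear system:
  x*      = (1.6406, 0.0938)
  lambda* = (0.7812)
  f(x*)   = -3.0703

x* = (1.6406, 0.0938), lambda* = (0.7812)


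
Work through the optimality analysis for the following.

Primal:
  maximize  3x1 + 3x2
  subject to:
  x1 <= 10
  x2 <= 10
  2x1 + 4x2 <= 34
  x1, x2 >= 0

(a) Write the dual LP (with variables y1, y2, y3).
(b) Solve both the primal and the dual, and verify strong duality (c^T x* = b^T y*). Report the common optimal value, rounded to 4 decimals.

The standard primal-dual pair for 'max c^T x s.t. A x <= b, x >= 0' is:
  Dual:  min b^T y  s.t.  A^T y >= c,  y >= 0.

So the dual LP is:
  minimize  10y1 + 10y2 + 34y3
  subject to:
    y1 + 2y3 >= 3
    y2 + 4y3 >= 3
    y1, y2, y3 >= 0

Solving the primal: x* = (10, 3.5).
  primal value c^T x* = 40.5.
Solving the dual: y* = (1.5, 0, 0.75).
  dual value b^T y* = 40.5.
Strong duality: c^T x* = b^T y*. Confirmed.

40.5


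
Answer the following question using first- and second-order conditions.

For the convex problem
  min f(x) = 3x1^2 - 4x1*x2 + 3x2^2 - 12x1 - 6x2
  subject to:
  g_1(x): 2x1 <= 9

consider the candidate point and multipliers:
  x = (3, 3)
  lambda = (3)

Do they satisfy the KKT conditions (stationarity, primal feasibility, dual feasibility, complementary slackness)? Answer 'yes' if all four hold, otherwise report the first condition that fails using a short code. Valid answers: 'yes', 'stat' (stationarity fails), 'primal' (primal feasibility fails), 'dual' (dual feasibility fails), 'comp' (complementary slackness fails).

Gradient of f: grad f(x) = Q x + c = (-6, 0)
Constraint values g_i(x) = a_i^T x - b_i:
  g_1((3, 3)) = -3
Stationarity residual: grad f(x) + sum_i lambda_i a_i = (0, 0)
  -> stationarity OK
Primal feasibility (all g_i <= 0): OK
Dual feasibility (all lambda_i >= 0): OK
Complementary slackness (lambda_i * g_i(x) = 0 for all i): FAILS

Verdict: the first failing condition is complementary_slackness -> comp.

comp


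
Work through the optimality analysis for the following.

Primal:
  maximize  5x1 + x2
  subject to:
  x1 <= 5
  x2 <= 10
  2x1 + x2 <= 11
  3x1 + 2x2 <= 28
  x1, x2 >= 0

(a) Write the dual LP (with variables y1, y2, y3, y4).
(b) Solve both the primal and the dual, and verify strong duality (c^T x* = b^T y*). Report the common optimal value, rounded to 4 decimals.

The standard primal-dual pair for 'max c^T x s.t. A x <= b, x >= 0' is:
  Dual:  min b^T y  s.t.  A^T y >= c,  y >= 0.

So the dual LP is:
  minimize  5y1 + 10y2 + 11y3 + 28y4
  subject to:
    y1 + 2y3 + 3y4 >= 5
    y2 + y3 + 2y4 >= 1
    y1, y2, y3, y4 >= 0

Solving the primal: x* = (5, 1).
  primal value c^T x* = 26.
Solving the dual: y* = (3, 0, 1, 0).
  dual value b^T y* = 26.
Strong duality: c^T x* = b^T y*. Confirmed.

26


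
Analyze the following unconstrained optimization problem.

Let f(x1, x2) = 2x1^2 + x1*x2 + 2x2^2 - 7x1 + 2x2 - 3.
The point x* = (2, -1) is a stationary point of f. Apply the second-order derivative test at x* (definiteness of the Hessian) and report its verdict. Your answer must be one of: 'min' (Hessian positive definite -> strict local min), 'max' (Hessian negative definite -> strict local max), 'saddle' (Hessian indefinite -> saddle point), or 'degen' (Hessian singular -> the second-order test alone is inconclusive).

Compute the Hessian H = grad^2 f:
  H = [[4, 1], [1, 4]]
Verify stationarity: grad f(x*) = H x* + g = (0, 0).
Eigenvalues of H: 3, 5.
Both eigenvalues > 0, so H is positive definite -> x* is a strict local min.

min


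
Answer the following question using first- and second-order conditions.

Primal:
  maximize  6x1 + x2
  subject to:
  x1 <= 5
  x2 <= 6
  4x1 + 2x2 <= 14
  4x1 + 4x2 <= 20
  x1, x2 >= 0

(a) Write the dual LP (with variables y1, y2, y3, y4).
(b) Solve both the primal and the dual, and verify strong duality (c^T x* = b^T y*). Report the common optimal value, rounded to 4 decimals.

The standard primal-dual pair for 'max c^T x s.t. A x <= b, x >= 0' is:
  Dual:  min b^T y  s.t.  A^T y >= c,  y >= 0.

So the dual LP is:
  minimize  5y1 + 6y2 + 14y3 + 20y4
  subject to:
    y1 + 4y3 + 4y4 >= 6
    y2 + 2y3 + 4y4 >= 1
    y1, y2, y3, y4 >= 0

Solving the primal: x* = (3.5, 0).
  primal value c^T x* = 21.
Solving the dual: y* = (0, 0, 1.5, 0).
  dual value b^T y* = 21.
Strong duality: c^T x* = b^T y*. Confirmed.

21


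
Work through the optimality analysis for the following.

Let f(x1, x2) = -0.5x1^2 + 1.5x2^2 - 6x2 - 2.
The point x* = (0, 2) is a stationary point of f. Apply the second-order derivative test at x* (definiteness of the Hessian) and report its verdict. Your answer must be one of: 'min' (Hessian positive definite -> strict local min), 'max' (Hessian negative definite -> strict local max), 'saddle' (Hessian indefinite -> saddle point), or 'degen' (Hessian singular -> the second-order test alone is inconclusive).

Compute the Hessian H = grad^2 f:
  H = [[-1, 0], [0, 3]]
Verify stationarity: grad f(x*) = H x* + g = (0, 0).
Eigenvalues of H: -1, 3.
Eigenvalues have mixed signs, so H is indefinite -> x* is a saddle point.

saddle


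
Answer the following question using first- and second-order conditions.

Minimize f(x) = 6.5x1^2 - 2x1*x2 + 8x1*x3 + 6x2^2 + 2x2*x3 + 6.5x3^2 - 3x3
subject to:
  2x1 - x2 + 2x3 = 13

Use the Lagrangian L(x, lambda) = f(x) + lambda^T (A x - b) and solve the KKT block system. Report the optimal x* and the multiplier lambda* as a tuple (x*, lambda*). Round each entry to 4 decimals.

Form the Lagrangian:
  L(x, lambda) = (1/2) x^T Q x + c^T x + lambda^T (A x - b)
Stationarity (grad_x L = 0): Q x + c + A^T lambda = 0.
Primal feasibility: A x = b.

This gives the KKT block system:
  [ Q   A^T ] [ x     ]   [-c ]
  [ A    0  ] [ lambda ] = [ b ]

Solving the linear system:
  x*      = (1.2246, -2.6545, 3.9482)
  lambda* = (-26.4069)
  f(x*)   = 165.7226

x* = (1.2246, -2.6545, 3.9482), lambda* = (-26.4069)


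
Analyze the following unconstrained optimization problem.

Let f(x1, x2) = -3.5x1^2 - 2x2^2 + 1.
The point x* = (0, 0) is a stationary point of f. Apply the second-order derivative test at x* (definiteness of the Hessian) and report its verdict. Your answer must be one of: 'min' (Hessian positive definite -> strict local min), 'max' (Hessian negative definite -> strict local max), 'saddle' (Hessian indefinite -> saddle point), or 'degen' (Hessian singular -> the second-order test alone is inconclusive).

Compute the Hessian H = grad^2 f:
  H = [[-7, 0], [0, -4]]
Verify stationarity: grad f(x*) = H x* + g = (0, 0).
Eigenvalues of H: -7, -4.
Both eigenvalues < 0, so H is negative definite -> x* is a strict local max.

max
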